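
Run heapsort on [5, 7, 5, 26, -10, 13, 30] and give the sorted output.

Build heap: [30, 26, 13, 7, -10, 5, 5]
Extract 30: [26, 7, 13, 5, -10, 5, 30]
Extract 26: [13, 7, 5, 5, -10, 26, 30]
Extract 13: [7, 5, 5, -10, 13, 26, 30]
Extract 7: [5, -10, 5, 7, 13, 26, 30]
Extract 5: [5, -10, 5, 7, 13, 26, 30]
Extract 5: [-10, 5, 5, 7, 13, 26, 30]


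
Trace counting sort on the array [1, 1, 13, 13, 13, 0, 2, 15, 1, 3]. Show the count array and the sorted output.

Count array: [1, 3, 1, 1, 0, 0, 0, 0, 0, 0, 0, 0, 0, 3, 0, 1]
(count[i] = number of elements equal to i)
Cumulative count: [1, 4, 5, 6, 6, 6, 6, 6, 6, 6, 6, 6, 6, 9, 9, 10]
Sorted: [0, 1, 1, 1, 2, 3, 13, 13, 13, 15]


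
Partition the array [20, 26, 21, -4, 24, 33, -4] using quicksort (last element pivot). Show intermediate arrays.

Partition 1: pivot=-4 at index 1 -> [-4, -4, 21, 20, 24, 33, 26]
Partition 2: pivot=26 at index 5 -> [-4, -4, 21, 20, 24, 26, 33]
Partition 3: pivot=24 at index 4 -> [-4, -4, 21, 20, 24, 26, 33]
Partition 4: pivot=20 at index 2 -> [-4, -4, 20, 21, 24, 26, 33]


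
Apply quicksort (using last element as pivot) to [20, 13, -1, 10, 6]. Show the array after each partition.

Partition 1: pivot=6 at index 1 -> [-1, 6, 20, 10, 13]
Partition 2: pivot=13 at index 3 -> [-1, 6, 10, 13, 20]


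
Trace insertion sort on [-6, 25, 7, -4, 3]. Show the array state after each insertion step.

First element -6 is already 'sorted'
Insert 25: shifted 0 elements -> [-6, 25, 7, -4, 3]
Insert 7: shifted 1 elements -> [-6, 7, 25, -4, 3]
Insert -4: shifted 2 elements -> [-6, -4, 7, 25, 3]
Insert 3: shifted 2 elements -> [-6, -4, 3, 7, 25]


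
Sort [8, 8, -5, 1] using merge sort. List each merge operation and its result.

Divide and conquer:
  Merge [8] + [8] -> [8, 8]
  Merge [-5] + [1] -> [-5, 1]
  Merge [8, 8] + [-5, 1] -> [-5, 1, 8, 8]


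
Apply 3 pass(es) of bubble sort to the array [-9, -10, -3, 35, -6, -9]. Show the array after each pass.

After pass 1: [-10, -9, -3, -6, -9, 35] (3 swaps)
After pass 2: [-10, -9, -6, -9, -3, 35] (2 swaps)
After pass 3: [-10, -9, -9, -6, -3, 35] (1 swaps)
Total swaps: 6


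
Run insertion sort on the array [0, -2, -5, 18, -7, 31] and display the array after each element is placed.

First element 0 is already 'sorted'
Insert -2: shifted 1 elements -> [-2, 0, -5, 18, -7, 31]
Insert -5: shifted 2 elements -> [-5, -2, 0, 18, -7, 31]
Insert 18: shifted 0 elements -> [-5, -2, 0, 18, -7, 31]
Insert -7: shifted 4 elements -> [-7, -5, -2, 0, 18, 31]
Insert 31: shifted 0 elements -> [-7, -5, -2, 0, 18, 31]


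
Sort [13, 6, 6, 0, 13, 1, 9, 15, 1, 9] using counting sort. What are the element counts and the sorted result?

Count array: [1, 2, 0, 0, 0, 0, 2, 0, 0, 2, 0, 0, 0, 2, 0, 1]
(count[i] = number of elements equal to i)
Cumulative count: [1, 3, 3, 3, 3, 3, 5, 5, 5, 7, 7, 7, 7, 9, 9, 10]
Sorted: [0, 1, 1, 6, 6, 9, 9, 13, 13, 15]


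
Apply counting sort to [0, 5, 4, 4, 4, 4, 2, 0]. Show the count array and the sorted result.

Count array: [2, 0, 1, 0, 4, 1]
(count[i] = number of elements equal to i)
Cumulative count: [2, 2, 3, 3, 7, 8]
Sorted: [0, 0, 2, 4, 4, 4, 4, 5]


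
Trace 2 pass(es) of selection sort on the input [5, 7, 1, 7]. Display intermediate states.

Pass 1: Select minimum 1 at index 2, swap -> [1, 7, 5, 7]
Pass 2: Select minimum 5 at index 2, swap -> [1, 5, 7, 7]


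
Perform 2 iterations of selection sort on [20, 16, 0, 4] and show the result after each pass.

Pass 1: Select minimum 0 at index 2, swap -> [0, 16, 20, 4]
Pass 2: Select minimum 4 at index 3, swap -> [0, 4, 20, 16]


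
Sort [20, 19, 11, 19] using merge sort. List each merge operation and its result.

Divide and conquer:
  Merge [20] + [19] -> [19, 20]
  Merge [11] + [19] -> [11, 19]
  Merge [19, 20] + [11, 19] -> [11, 19, 19, 20]


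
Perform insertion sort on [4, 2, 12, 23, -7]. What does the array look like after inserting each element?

First element 4 is already 'sorted'
Insert 2: shifted 1 elements -> [2, 4, 12, 23, -7]
Insert 12: shifted 0 elements -> [2, 4, 12, 23, -7]
Insert 23: shifted 0 elements -> [2, 4, 12, 23, -7]
Insert -7: shifted 4 elements -> [-7, 2, 4, 12, 23]


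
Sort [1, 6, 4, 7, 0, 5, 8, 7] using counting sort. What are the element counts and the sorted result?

Count array: [1, 1, 0, 0, 1, 1, 1, 2, 1]
(count[i] = number of elements equal to i)
Cumulative count: [1, 2, 2, 2, 3, 4, 5, 7, 8]
Sorted: [0, 1, 4, 5, 6, 7, 7, 8]


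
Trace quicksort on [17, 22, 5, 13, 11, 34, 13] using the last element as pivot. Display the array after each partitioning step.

Partition 1: pivot=13 at index 3 -> [5, 13, 11, 13, 17, 34, 22]
Partition 2: pivot=11 at index 1 -> [5, 11, 13, 13, 17, 34, 22]
Partition 3: pivot=22 at index 5 -> [5, 11, 13, 13, 17, 22, 34]


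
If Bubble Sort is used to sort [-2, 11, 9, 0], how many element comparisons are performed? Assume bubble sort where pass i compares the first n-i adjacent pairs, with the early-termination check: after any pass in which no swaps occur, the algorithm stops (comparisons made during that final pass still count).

Pass 1: compare adjacent pairs (0,1)..(2,3) = 3 comparison(s), 2 swap(s) -> [-2, 9, 0, 11]
Pass 2: compare adjacent pairs (0,1)..(1,2) = 2 comparison(s), 1 swap(s) -> [-2, 0, 9, 11]
Pass 3: compare adjacent pairs (0,1)..(0,1) = 1 comparison(s), 0 swap(s) -> [-2, 0, 9, 11]
No swaps in this pass, so bubble sort stops here.
Total comparisons: 3 + 2 + 1 = 6


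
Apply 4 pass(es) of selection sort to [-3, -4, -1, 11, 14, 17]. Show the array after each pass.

Pass 1: Select minimum -4 at index 1, swap -> [-4, -3, -1, 11, 14, 17]
Pass 2: Select minimum -3 at index 1, swap -> [-4, -3, -1, 11, 14, 17]
Pass 3: Select minimum -1 at index 2, swap -> [-4, -3, -1, 11, 14, 17]
Pass 4: Select minimum 11 at index 3, swap -> [-4, -3, -1, 11, 14, 17]


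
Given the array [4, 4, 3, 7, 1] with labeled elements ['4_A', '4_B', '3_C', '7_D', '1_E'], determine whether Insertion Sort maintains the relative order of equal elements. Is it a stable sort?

Trace Insertion Sort on the labeled array (the key is the number; the letter only tracks identity):
  Insert 4_B at index 1: [4_A, 4_B, 3_C, 7_D, 1_E]
  Insert 3_C at index 0: [3_C, 4_A, 4_B, 7_D, 1_E]
  Insert 7_D at index 3: [3_C, 4_A, 4_B, 7_D, 1_E]
  Insert 1_E at index 0: [1_E, 3_C, 4_A, 4_B, 7_D]
Final order: [1_E, 3_C, 4_A, 4_B, 7_D]
Equal keys:
  value 4: originally 4_A, 4_B; after sorting 4_A, 4_B -> order preserved
All equal keys kept their original relative order. Insertion Sort is stable: elements are shifted only while they are strictly greater than the key, so a key is inserted after any equal elements already placed.
Answer: Stable


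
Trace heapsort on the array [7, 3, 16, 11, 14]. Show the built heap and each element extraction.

Build heap: [16, 14, 7, 11, 3]
Extract 16: [14, 11, 7, 3, 16]
Extract 14: [11, 3, 7, 14, 16]
Extract 11: [7, 3, 11, 14, 16]
Extract 7: [3, 7, 11, 14, 16]


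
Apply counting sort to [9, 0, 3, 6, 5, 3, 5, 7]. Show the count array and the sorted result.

Count array: [1, 0, 0, 2, 0, 2, 1, 1, 0, 1]
(count[i] = number of elements equal to i)
Cumulative count: [1, 1, 1, 3, 3, 5, 6, 7, 7, 8]
Sorted: [0, 3, 3, 5, 5, 6, 7, 9]


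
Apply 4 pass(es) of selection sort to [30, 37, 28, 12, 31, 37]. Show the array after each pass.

Pass 1: Select minimum 12 at index 3, swap -> [12, 37, 28, 30, 31, 37]
Pass 2: Select minimum 28 at index 2, swap -> [12, 28, 37, 30, 31, 37]
Pass 3: Select minimum 30 at index 3, swap -> [12, 28, 30, 37, 31, 37]
Pass 4: Select minimum 31 at index 4, swap -> [12, 28, 30, 31, 37, 37]


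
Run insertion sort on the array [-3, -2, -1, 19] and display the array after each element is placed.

First element -3 is already 'sorted'
Insert -2: shifted 0 elements -> [-3, -2, -1, 19]
Insert -1: shifted 0 elements -> [-3, -2, -1, 19]
Insert 19: shifted 0 elements -> [-3, -2, -1, 19]


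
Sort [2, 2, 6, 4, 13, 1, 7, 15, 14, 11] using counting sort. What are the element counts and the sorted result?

Count array: [0, 1, 2, 0, 1, 0, 1, 1, 0, 0, 0, 1, 0, 1, 1, 1]
(count[i] = number of elements equal to i)
Cumulative count: [0, 1, 3, 3, 4, 4, 5, 6, 6, 6, 6, 7, 7, 8, 9, 10]
Sorted: [1, 2, 2, 4, 6, 7, 11, 13, 14, 15]


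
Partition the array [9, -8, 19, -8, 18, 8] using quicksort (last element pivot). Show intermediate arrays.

Partition 1: pivot=8 at index 2 -> [-8, -8, 8, 9, 18, 19]
Partition 2: pivot=-8 at index 1 -> [-8, -8, 8, 9, 18, 19]
Partition 3: pivot=19 at index 5 -> [-8, -8, 8, 9, 18, 19]
Partition 4: pivot=18 at index 4 -> [-8, -8, 8, 9, 18, 19]


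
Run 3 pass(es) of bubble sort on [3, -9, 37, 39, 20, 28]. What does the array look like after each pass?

After pass 1: [-9, 3, 37, 20, 28, 39] (3 swaps)
After pass 2: [-9, 3, 20, 28, 37, 39] (2 swaps)
After pass 3: [-9, 3, 20, 28, 37, 39] (0 swaps)
Total swaps: 5


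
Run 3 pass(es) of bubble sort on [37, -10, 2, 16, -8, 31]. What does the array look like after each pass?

After pass 1: [-10, 2, 16, -8, 31, 37] (5 swaps)
After pass 2: [-10, 2, -8, 16, 31, 37] (1 swaps)
After pass 3: [-10, -8, 2, 16, 31, 37] (1 swaps)
Total swaps: 7


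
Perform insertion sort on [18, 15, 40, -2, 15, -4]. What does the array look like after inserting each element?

First element 18 is already 'sorted'
Insert 15: shifted 1 elements -> [15, 18, 40, -2, 15, -4]
Insert 40: shifted 0 elements -> [15, 18, 40, -2, 15, -4]
Insert -2: shifted 3 elements -> [-2, 15, 18, 40, 15, -4]
Insert 15: shifted 2 elements -> [-2, 15, 15, 18, 40, -4]
Insert -4: shifted 5 elements -> [-4, -2, 15, 15, 18, 40]


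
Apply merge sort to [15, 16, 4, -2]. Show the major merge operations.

Divide and conquer:
  Merge [15] + [16] -> [15, 16]
  Merge [4] + [-2] -> [-2, 4]
  Merge [15, 16] + [-2, 4] -> [-2, 4, 15, 16]


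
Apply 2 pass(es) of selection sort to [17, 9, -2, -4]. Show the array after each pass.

Pass 1: Select minimum -4 at index 3, swap -> [-4, 9, -2, 17]
Pass 2: Select minimum -2 at index 2, swap -> [-4, -2, 9, 17]


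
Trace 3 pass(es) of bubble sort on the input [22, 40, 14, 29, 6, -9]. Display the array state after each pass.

After pass 1: [22, 14, 29, 6, -9, 40] (4 swaps)
After pass 2: [14, 22, 6, -9, 29, 40] (3 swaps)
After pass 3: [14, 6, -9, 22, 29, 40] (2 swaps)
Total swaps: 9


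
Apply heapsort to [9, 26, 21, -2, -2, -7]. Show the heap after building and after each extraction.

Build heap: [26, 9, 21, -2, -2, -7]
Extract 26: [21, 9, -7, -2, -2, 26]
Extract 21: [9, -2, -7, -2, 21, 26]
Extract 9: [-2, -2, -7, 9, 21, 26]
Extract -2: [-2, -7, -2, 9, 21, 26]
Extract -2: [-7, -2, -2, 9, 21, 26]


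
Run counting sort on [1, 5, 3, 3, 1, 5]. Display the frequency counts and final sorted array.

Count array: [0, 2, 0, 2, 0, 2]
(count[i] = number of elements equal to i)
Cumulative count: [0, 2, 2, 4, 4, 6]
Sorted: [1, 1, 3, 3, 5, 5]


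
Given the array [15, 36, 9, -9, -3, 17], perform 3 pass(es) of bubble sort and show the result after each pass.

After pass 1: [15, 9, -9, -3, 17, 36] (4 swaps)
After pass 2: [9, -9, -3, 15, 17, 36] (3 swaps)
After pass 3: [-9, -3, 9, 15, 17, 36] (2 swaps)
Total swaps: 9


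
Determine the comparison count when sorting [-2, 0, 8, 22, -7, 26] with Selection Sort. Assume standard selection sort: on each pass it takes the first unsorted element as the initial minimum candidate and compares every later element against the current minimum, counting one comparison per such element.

Pass 1: scan indices 1..5 for the minimum = 5 comparison(s); min is -7, place at index 0 -> [-7, 0, 8, 22, -2, 26]
Pass 2: scan indices 2..5 for the minimum = 4 comparison(s); min is -2, place at index 1 -> [-7, -2, 8, 22, 0, 26]
Pass 3: scan indices 3..5 for the minimum = 3 comparison(s); min is 0, place at index 2 -> [-7, -2, 0, 22, 8, 26]
Pass 4: scan indices 4..5 for the minimum = 2 comparison(s); min is 8, place at index 3 -> [-7, -2, 0, 8, 22, 26]
Pass 5: scan indices 5..5 for the minimum = 1 comparison(s); min is 22, place at index 4 -> [-7, -2, 0, 8, 22, 26]
Selection sort always scans the whole unsorted suffix, so the count is (n-1) + (n-2) + ... + 1 = n(n-1)/2 = 6*5/2 = 15 regardless of the input order.
Total comparisons: 5 + 4 + 3 + 2 + 1 = 15


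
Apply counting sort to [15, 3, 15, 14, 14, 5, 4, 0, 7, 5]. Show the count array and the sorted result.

Count array: [1, 0, 0, 1, 1, 2, 0, 1, 0, 0, 0, 0, 0, 0, 2, 2]
(count[i] = number of elements equal to i)
Cumulative count: [1, 1, 1, 2, 3, 5, 5, 6, 6, 6, 6, 6, 6, 6, 8, 10]
Sorted: [0, 3, 4, 5, 5, 7, 14, 14, 15, 15]


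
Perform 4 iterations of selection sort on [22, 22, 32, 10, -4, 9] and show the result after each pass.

Pass 1: Select minimum -4 at index 4, swap -> [-4, 22, 32, 10, 22, 9]
Pass 2: Select minimum 9 at index 5, swap -> [-4, 9, 32, 10, 22, 22]
Pass 3: Select minimum 10 at index 3, swap -> [-4, 9, 10, 32, 22, 22]
Pass 4: Select minimum 22 at index 4, swap -> [-4, 9, 10, 22, 32, 22]


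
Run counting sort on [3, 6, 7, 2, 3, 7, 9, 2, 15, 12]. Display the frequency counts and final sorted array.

Count array: [0, 0, 2, 2, 0, 0, 1, 2, 0, 1, 0, 0, 1, 0, 0, 1]
(count[i] = number of elements equal to i)
Cumulative count: [0, 0, 2, 4, 4, 4, 5, 7, 7, 8, 8, 8, 9, 9, 9, 10]
Sorted: [2, 2, 3, 3, 6, 7, 7, 9, 12, 15]


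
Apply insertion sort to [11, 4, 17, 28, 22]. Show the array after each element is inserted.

First element 11 is already 'sorted'
Insert 4: shifted 1 elements -> [4, 11, 17, 28, 22]
Insert 17: shifted 0 elements -> [4, 11, 17, 28, 22]
Insert 28: shifted 0 elements -> [4, 11, 17, 28, 22]
Insert 22: shifted 1 elements -> [4, 11, 17, 22, 28]


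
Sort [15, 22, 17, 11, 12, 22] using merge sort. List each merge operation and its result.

Divide and conquer:
  Merge [22] + [17] -> [17, 22]
  Merge [15] + [17, 22] -> [15, 17, 22]
  Merge [12] + [22] -> [12, 22]
  Merge [11] + [12, 22] -> [11, 12, 22]
  Merge [15, 17, 22] + [11, 12, 22] -> [11, 12, 15, 17, 22, 22]


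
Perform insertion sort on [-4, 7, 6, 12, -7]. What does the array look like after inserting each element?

First element -4 is already 'sorted'
Insert 7: shifted 0 elements -> [-4, 7, 6, 12, -7]
Insert 6: shifted 1 elements -> [-4, 6, 7, 12, -7]
Insert 12: shifted 0 elements -> [-4, 6, 7, 12, -7]
Insert -7: shifted 4 elements -> [-7, -4, 6, 7, 12]


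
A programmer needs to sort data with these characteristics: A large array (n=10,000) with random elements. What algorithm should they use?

Best choice: Quicksort or Mergesort
Reason: Both have O(n log n) average case; quicksort has lower constant factors


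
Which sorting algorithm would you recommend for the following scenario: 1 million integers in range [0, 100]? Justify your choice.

Best choice: Counting sort
Reason: O(n + k) where k=100 is small; linear time beats O(n log n)


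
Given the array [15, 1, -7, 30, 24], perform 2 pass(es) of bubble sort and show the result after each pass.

After pass 1: [1, -7, 15, 24, 30] (3 swaps)
After pass 2: [-7, 1, 15, 24, 30] (1 swaps)
Total swaps: 4


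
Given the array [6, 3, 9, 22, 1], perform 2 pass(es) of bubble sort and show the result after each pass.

After pass 1: [3, 6, 9, 1, 22] (2 swaps)
After pass 2: [3, 6, 1, 9, 22] (1 swaps)
Total swaps: 3


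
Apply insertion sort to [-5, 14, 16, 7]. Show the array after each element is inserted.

First element -5 is already 'sorted'
Insert 14: shifted 0 elements -> [-5, 14, 16, 7]
Insert 16: shifted 0 elements -> [-5, 14, 16, 7]
Insert 7: shifted 2 elements -> [-5, 7, 14, 16]


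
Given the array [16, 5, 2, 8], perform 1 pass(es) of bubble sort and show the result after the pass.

After pass 1: [5, 2, 8, 16] (3 swaps)
Total swaps: 3


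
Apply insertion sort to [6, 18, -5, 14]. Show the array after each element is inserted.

First element 6 is already 'sorted'
Insert 18: shifted 0 elements -> [6, 18, -5, 14]
Insert -5: shifted 2 elements -> [-5, 6, 18, 14]
Insert 14: shifted 1 elements -> [-5, 6, 14, 18]


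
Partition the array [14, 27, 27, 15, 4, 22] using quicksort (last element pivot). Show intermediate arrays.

Partition 1: pivot=22 at index 3 -> [14, 15, 4, 22, 27, 27]
Partition 2: pivot=4 at index 0 -> [4, 15, 14, 22, 27, 27]
Partition 3: pivot=14 at index 1 -> [4, 14, 15, 22, 27, 27]
Partition 4: pivot=27 at index 5 -> [4, 14, 15, 22, 27, 27]


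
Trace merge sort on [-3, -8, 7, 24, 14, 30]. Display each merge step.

Divide and conquer:
  Merge [-8] + [7] -> [-8, 7]
  Merge [-3] + [-8, 7] -> [-8, -3, 7]
  Merge [14] + [30] -> [14, 30]
  Merge [24] + [14, 30] -> [14, 24, 30]
  Merge [-8, -3, 7] + [14, 24, 30] -> [-8, -3, 7, 14, 24, 30]


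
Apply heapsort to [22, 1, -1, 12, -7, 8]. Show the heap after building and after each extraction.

Build heap: [22, 12, 8, 1, -7, -1]
Extract 22: [12, 1, 8, -1, -7, 22]
Extract 12: [8, 1, -7, -1, 12, 22]
Extract 8: [1, -1, -7, 8, 12, 22]
Extract 1: [-1, -7, 1, 8, 12, 22]
Extract -1: [-7, -1, 1, 8, 12, 22]


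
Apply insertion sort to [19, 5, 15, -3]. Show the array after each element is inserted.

First element 19 is already 'sorted'
Insert 5: shifted 1 elements -> [5, 19, 15, -3]
Insert 15: shifted 1 elements -> [5, 15, 19, -3]
Insert -3: shifted 3 elements -> [-3, 5, 15, 19]


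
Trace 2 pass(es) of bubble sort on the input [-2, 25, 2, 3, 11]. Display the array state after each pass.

After pass 1: [-2, 2, 3, 11, 25] (3 swaps)
After pass 2: [-2, 2, 3, 11, 25] (0 swaps)
Total swaps: 3


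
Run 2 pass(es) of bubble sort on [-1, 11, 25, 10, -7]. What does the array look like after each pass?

After pass 1: [-1, 11, 10, -7, 25] (2 swaps)
After pass 2: [-1, 10, -7, 11, 25] (2 swaps)
Total swaps: 4


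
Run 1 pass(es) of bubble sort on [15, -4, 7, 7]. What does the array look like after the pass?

After pass 1: [-4, 7, 7, 15] (3 swaps)
Total swaps: 3


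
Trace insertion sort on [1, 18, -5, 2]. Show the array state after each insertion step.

First element 1 is already 'sorted'
Insert 18: shifted 0 elements -> [1, 18, -5, 2]
Insert -5: shifted 2 elements -> [-5, 1, 18, 2]
Insert 2: shifted 1 elements -> [-5, 1, 2, 18]


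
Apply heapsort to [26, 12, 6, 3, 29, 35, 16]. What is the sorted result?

Build heap: [35, 29, 26, 3, 12, 6, 16]
Extract 35: [29, 16, 26, 3, 12, 6, 35]
Extract 29: [26, 16, 6, 3, 12, 29, 35]
Extract 26: [16, 12, 6, 3, 26, 29, 35]
Extract 16: [12, 3, 6, 16, 26, 29, 35]
Extract 12: [6, 3, 12, 16, 26, 29, 35]
Extract 6: [3, 6, 12, 16, 26, 29, 35]


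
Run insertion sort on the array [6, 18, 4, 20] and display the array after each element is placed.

First element 6 is already 'sorted'
Insert 18: shifted 0 elements -> [6, 18, 4, 20]
Insert 4: shifted 2 elements -> [4, 6, 18, 20]
Insert 20: shifted 0 elements -> [4, 6, 18, 20]


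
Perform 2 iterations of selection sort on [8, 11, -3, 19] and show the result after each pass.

Pass 1: Select minimum -3 at index 2, swap -> [-3, 11, 8, 19]
Pass 2: Select minimum 8 at index 2, swap -> [-3, 8, 11, 19]


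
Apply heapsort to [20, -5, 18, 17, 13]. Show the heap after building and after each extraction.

Build heap: [20, 17, 18, -5, 13]
Extract 20: [18, 17, 13, -5, 20]
Extract 18: [17, -5, 13, 18, 20]
Extract 17: [13, -5, 17, 18, 20]
Extract 13: [-5, 13, 17, 18, 20]


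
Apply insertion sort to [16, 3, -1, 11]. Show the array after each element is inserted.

First element 16 is already 'sorted'
Insert 3: shifted 1 elements -> [3, 16, -1, 11]
Insert -1: shifted 2 elements -> [-1, 3, 16, 11]
Insert 11: shifted 1 elements -> [-1, 3, 11, 16]


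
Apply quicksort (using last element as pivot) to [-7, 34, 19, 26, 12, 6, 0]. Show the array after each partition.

Partition 1: pivot=0 at index 1 -> [-7, 0, 19, 26, 12, 6, 34]
Partition 2: pivot=34 at index 6 -> [-7, 0, 19, 26, 12, 6, 34]
Partition 3: pivot=6 at index 2 -> [-7, 0, 6, 26, 12, 19, 34]
Partition 4: pivot=19 at index 4 -> [-7, 0, 6, 12, 19, 26, 34]


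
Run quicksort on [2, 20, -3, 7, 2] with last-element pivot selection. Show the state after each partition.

Partition 1: pivot=2 at index 2 -> [2, -3, 2, 7, 20]
Partition 2: pivot=-3 at index 0 -> [-3, 2, 2, 7, 20]
Partition 3: pivot=20 at index 4 -> [-3, 2, 2, 7, 20]


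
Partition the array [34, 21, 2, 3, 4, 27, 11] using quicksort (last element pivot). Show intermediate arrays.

Partition 1: pivot=11 at index 3 -> [2, 3, 4, 11, 34, 27, 21]
Partition 2: pivot=4 at index 2 -> [2, 3, 4, 11, 34, 27, 21]
Partition 3: pivot=3 at index 1 -> [2, 3, 4, 11, 34, 27, 21]
Partition 4: pivot=21 at index 4 -> [2, 3, 4, 11, 21, 27, 34]
Partition 5: pivot=34 at index 6 -> [2, 3, 4, 11, 21, 27, 34]


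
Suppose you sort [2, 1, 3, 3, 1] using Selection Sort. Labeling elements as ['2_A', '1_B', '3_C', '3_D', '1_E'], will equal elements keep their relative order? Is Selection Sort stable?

Trace Selection Sort on the labeled array (the key is the number; the letter only tracks identity):
  Pass 1: minimum of unsorted part is 1_B at index 1; swap it with 2_A at index 0 -> [1_B, 2_A, 3_C, 3_D, 1_E]
  Pass 2: minimum of unsorted part is 1_E at index 4; swap it with 2_A at index 1 -> [1_B, 1_E, 3_C, 3_D, 2_A]
  Pass 3: minimum of unsorted part is 2_A at index 4; swap it with 3_C at index 2 -> [1_B, 1_E, 2_A, 3_D, 3_C]
  Pass 4: minimum 3_D is already at index 3; no swap -> [1_B, 1_E, 2_A, 3_D, 3_C]
Final order: [1_B, 1_E, 2_A, 3_D, 3_C]
Equal keys:
  value 1: originally 1_B, 1_E; after sorting 1_B, 1_E -> order preserved
  value 3: originally 3_C, 3_D; after sorting 3_D, 3_C -> order changed
Equal keys were reordered, so Selection Sort is not stable: the long-range swap that moves the minimum into place can carry an element past an equal key. (One such input is enough; an unstable sort may happen to preserve order on other inputs, but it gives no guarantee.)
Answer: Not stable


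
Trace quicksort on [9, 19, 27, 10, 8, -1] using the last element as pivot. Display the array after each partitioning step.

Partition 1: pivot=-1 at index 0 -> [-1, 19, 27, 10, 8, 9]
Partition 2: pivot=9 at index 2 -> [-1, 8, 9, 10, 19, 27]
Partition 3: pivot=27 at index 5 -> [-1, 8, 9, 10, 19, 27]
Partition 4: pivot=19 at index 4 -> [-1, 8, 9, 10, 19, 27]


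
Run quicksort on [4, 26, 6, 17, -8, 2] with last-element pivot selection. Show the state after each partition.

Partition 1: pivot=2 at index 1 -> [-8, 2, 6, 17, 4, 26]
Partition 2: pivot=26 at index 5 -> [-8, 2, 6, 17, 4, 26]
Partition 3: pivot=4 at index 2 -> [-8, 2, 4, 17, 6, 26]
Partition 4: pivot=6 at index 3 -> [-8, 2, 4, 6, 17, 26]


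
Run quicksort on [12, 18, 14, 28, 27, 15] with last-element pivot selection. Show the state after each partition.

Partition 1: pivot=15 at index 2 -> [12, 14, 15, 28, 27, 18]
Partition 2: pivot=14 at index 1 -> [12, 14, 15, 28, 27, 18]
Partition 3: pivot=18 at index 3 -> [12, 14, 15, 18, 27, 28]
Partition 4: pivot=28 at index 5 -> [12, 14, 15, 18, 27, 28]


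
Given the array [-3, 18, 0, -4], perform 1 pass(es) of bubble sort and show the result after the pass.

After pass 1: [-3, 0, -4, 18] (2 swaps)
Total swaps: 2


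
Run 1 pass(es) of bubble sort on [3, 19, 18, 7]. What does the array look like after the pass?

After pass 1: [3, 18, 7, 19] (2 swaps)
Total swaps: 2


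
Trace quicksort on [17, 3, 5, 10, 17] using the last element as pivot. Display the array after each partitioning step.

Partition 1: pivot=17 at index 4 -> [17, 3, 5, 10, 17]
Partition 2: pivot=10 at index 2 -> [3, 5, 10, 17, 17]
Partition 3: pivot=5 at index 1 -> [3, 5, 10, 17, 17]


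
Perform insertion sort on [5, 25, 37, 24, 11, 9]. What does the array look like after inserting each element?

First element 5 is already 'sorted'
Insert 25: shifted 0 elements -> [5, 25, 37, 24, 11, 9]
Insert 37: shifted 0 elements -> [5, 25, 37, 24, 11, 9]
Insert 24: shifted 2 elements -> [5, 24, 25, 37, 11, 9]
Insert 11: shifted 3 elements -> [5, 11, 24, 25, 37, 9]
Insert 9: shifted 4 elements -> [5, 9, 11, 24, 25, 37]


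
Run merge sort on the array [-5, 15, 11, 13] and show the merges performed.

Divide and conquer:
  Merge [-5] + [15] -> [-5, 15]
  Merge [11] + [13] -> [11, 13]
  Merge [-5, 15] + [11, 13] -> [-5, 11, 13, 15]


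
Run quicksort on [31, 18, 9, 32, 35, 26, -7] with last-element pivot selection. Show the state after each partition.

Partition 1: pivot=-7 at index 0 -> [-7, 18, 9, 32, 35, 26, 31]
Partition 2: pivot=31 at index 4 -> [-7, 18, 9, 26, 31, 32, 35]
Partition 3: pivot=26 at index 3 -> [-7, 18, 9, 26, 31, 32, 35]
Partition 4: pivot=9 at index 1 -> [-7, 9, 18, 26, 31, 32, 35]
Partition 5: pivot=35 at index 6 -> [-7, 9, 18, 26, 31, 32, 35]


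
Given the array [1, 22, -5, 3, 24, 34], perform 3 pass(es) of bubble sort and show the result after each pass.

After pass 1: [1, -5, 3, 22, 24, 34] (2 swaps)
After pass 2: [-5, 1, 3, 22, 24, 34] (1 swaps)
After pass 3: [-5, 1, 3, 22, 24, 34] (0 swaps)
Total swaps: 3


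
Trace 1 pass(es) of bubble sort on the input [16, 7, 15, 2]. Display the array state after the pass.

After pass 1: [7, 15, 2, 16] (3 swaps)
Total swaps: 3


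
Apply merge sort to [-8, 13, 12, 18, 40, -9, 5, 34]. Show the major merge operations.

Divide and conquer:
  Merge [-8] + [13] -> [-8, 13]
  Merge [12] + [18] -> [12, 18]
  Merge [-8, 13] + [12, 18] -> [-8, 12, 13, 18]
  Merge [40] + [-9] -> [-9, 40]
  Merge [5] + [34] -> [5, 34]
  Merge [-9, 40] + [5, 34] -> [-9, 5, 34, 40]
  Merge [-8, 12, 13, 18] + [-9, 5, 34, 40] -> [-9, -8, 5, 12, 13, 18, 34, 40]


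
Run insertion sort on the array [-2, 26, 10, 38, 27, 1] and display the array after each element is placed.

First element -2 is already 'sorted'
Insert 26: shifted 0 elements -> [-2, 26, 10, 38, 27, 1]
Insert 10: shifted 1 elements -> [-2, 10, 26, 38, 27, 1]
Insert 38: shifted 0 elements -> [-2, 10, 26, 38, 27, 1]
Insert 27: shifted 1 elements -> [-2, 10, 26, 27, 38, 1]
Insert 1: shifted 4 elements -> [-2, 1, 10, 26, 27, 38]


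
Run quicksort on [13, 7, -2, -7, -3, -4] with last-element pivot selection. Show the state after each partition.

Partition 1: pivot=-4 at index 1 -> [-7, -4, -2, 13, -3, 7]
Partition 2: pivot=7 at index 4 -> [-7, -4, -2, -3, 7, 13]
Partition 3: pivot=-3 at index 2 -> [-7, -4, -3, -2, 7, 13]


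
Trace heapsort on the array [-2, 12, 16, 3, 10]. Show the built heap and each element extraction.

Build heap: [16, 12, -2, 3, 10]
Extract 16: [12, 10, -2, 3, 16]
Extract 12: [10, 3, -2, 12, 16]
Extract 10: [3, -2, 10, 12, 16]
Extract 3: [-2, 3, 10, 12, 16]


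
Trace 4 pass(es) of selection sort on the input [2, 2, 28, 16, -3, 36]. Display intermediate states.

Pass 1: Select minimum -3 at index 4, swap -> [-3, 2, 28, 16, 2, 36]
Pass 2: Select minimum 2 at index 1, swap -> [-3, 2, 28, 16, 2, 36]
Pass 3: Select minimum 2 at index 4, swap -> [-3, 2, 2, 16, 28, 36]
Pass 4: Select minimum 16 at index 3, swap -> [-3, 2, 2, 16, 28, 36]


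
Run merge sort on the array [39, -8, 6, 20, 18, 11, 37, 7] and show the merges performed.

Divide and conquer:
  Merge [39] + [-8] -> [-8, 39]
  Merge [6] + [20] -> [6, 20]
  Merge [-8, 39] + [6, 20] -> [-8, 6, 20, 39]
  Merge [18] + [11] -> [11, 18]
  Merge [37] + [7] -> [7, 37]
  Merge [11, 18] + [7, 37] -> [7, 11, 18, 37]
  Merge [-8, 6, 20, 39] + [7, 11, 18, 37] -> [-8, 6, 7, 11, 18, 20, 37, 39]


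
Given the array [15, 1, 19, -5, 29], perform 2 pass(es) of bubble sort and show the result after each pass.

After pass 1: [1, 15, -5, 19, 29] (2 swaps)
After pass 2: [1, -5, 15, 19, 29] (1 swaps)
Total swaps: 3


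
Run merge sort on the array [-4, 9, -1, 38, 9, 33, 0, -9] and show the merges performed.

Divide and conquer:
  Merge [-4] + [9] -> [-4, 9]
  Merge [-1] + [38] -> [-1, 38]
  Merge [-4, 9] + [-1, 38] -> [-4, -1, 9, 38]
  Merge [9] + [33] -> [9, 33]
  Merge [0] + [-9] -> [-9, 0]
  Merge [9, 33] + [-9, 0] -> [-9, 0, 9, 33]
  Merge [-4, -1, 9, 38] + [-9, 0, 9, 33] -> [-9, -4, -1, 0, 9, 9, 33, 38]


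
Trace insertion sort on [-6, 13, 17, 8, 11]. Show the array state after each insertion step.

First element -6 is already 'sorted'
Insert 13: shifted 0 elements -> [-6, 13, 17, 8, 11]
Insert 17: shifted 0 elements -> [-6, 13, 17, 8, 11]
Insert 8: shifted 2 elements -> [-6, 8, 13, 17, 11]
Insert 11: shifted 2 elements -> [-6, 8, 11, 13, 17]


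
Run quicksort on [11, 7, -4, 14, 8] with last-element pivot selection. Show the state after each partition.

Partition 1: pivot=8 at index 2 -> [7, -4, 8, 14, 11]
Partition 2: pivot=-4 at index 0 -> [-4, 7, 8, 14, 11]
Partition 3: pivot=11 at index 3 -> [-4, 7, 8, 11, 14]


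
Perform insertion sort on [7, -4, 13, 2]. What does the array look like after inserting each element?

First element 7 is already 'sorted'
Insert -4: shifted 1 elements -> [-4, 7, 13, 2]
Insert 13: shifted 0 elements -> [-4, 7, 13, 2]
Insert 2: shifted 2 elements -> [-4, 2, 7, 13]


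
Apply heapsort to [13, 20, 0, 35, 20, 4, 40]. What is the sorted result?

Build heap: [40, 35, 13, 20, 20, 4, 0]
Extract 40: [35, 20, 13, 0, 20, 4, 40]
Extract 35: [20, 20, 13, 0, 4, 35, 40]
Extract 20: [20, 4, 13, 0, 20, 35, 40]
Extract 20: [13, 4, 0, 20, 20, 35, 40]
Extract 13: [4, 0, 13, 20, 20, 35, 40]
Extract 4: [0, 4, 13, 20, 20, 35, 40]


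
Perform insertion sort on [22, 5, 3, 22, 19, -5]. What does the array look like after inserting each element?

First element 22 is already 'sorted'
Insert 5: shifted 1 elements -> [5, 22, 3, 22, 19, -5]
Insert 3: shifted 2 elements -> [3, 5, 22, 22, 19, -5]
Insert 22: shifted 0 elements -> [3, 5, 22, 22, 19, -5]
Insert 19: shifted 2 elements -> [3, 5, 19, 22, 22, -5]
Insert -5: shifted 5 elements -> [-5, 3, 5, 19, 22, 22]


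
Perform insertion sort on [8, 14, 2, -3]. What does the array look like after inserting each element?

First element 8 is already 'sorted'
Insert 14: shifted 0 elements -> [8, 14, 2, -3]
Insert 2: shifted 2 elements -> [2, 8, 14, -3]
Insert -3: shifted 3 elements -> [-3, 2, 8, 14]


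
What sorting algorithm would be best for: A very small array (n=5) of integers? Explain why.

Best choice: Insertion sort
Reason: For tiny inputs the O(n^2) overhead is negligible and insertion sort has minimal constant factors


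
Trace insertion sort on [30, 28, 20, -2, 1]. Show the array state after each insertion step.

First element 30 is already 'sorted'
Insert 28: shifted 1 elements -> [28, 30, 20, -2, 1]
Insert 20: shifted 2 elements -> [20, 28, 30, -2, 1]
Insert -2: shifted 3 elements -> [-2, 20, 28, 30, 1]
Insert 1: shifted 3 elements -> [-2, 1, 20, 28, 30]


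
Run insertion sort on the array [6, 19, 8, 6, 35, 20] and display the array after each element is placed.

First element 6 is already 'sorted'
Insert 19: shifted 0 elements -> [6, 19, 8, 6, 35, 20]
Insert 8: shifted 1 elements -> [6, 8, 19, 6, 35, 20]
Insert 6: shifted 2 elements -> [6, 6, 8, 19, 35, 20]
Insert 35: shifted 0 elements -> [6, 6, 8, 19, 35, 20]
Insert 20: shifted 1 elements -> [6, 6, 8, 19, 20, 35]


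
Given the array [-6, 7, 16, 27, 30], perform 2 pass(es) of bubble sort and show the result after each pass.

After pass 1: [-6, 7, 16, 27, 30] (0 swaps)
After pass 2: [-6, 7, 16, 27, 30] (0 swaps)
Total swaps: 0


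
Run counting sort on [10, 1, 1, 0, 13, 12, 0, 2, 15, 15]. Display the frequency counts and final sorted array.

Count array: [2, 2, 1, 0, 0, 0, 0, 0, 0, 0, 1, 0, 1, 1, 0, 2]
(count[i] = number of elements equal to i)
Cumulative count: [2, 4, 5, 5, 5, 5, 5, 5, 5, 5, 6, 6, 7, 8, 8, 10]
Sorted: [0, 0, 1, 1, 2, 10, 12, 13, 15, 15]


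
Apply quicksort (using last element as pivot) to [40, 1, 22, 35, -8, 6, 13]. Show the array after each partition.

Partition 1: pivot=13 at index 3 -> [1, -8, 6, 13, 40, 22, 35]
Partition 2: pivot=6 at index 2 -> [1, -8, 6, 13, 40, 22, 35]
Partition 3: pivot=-8 at index 0 -> [-8, 1, 6, 13, 40, 22, 35]
Partition 4: pivot=35 at index 5 -> [-8, 1, 6, 13, 22, 35, 40]


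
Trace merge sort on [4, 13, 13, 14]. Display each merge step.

Divide and conquer:
  Merge [4] + [13] -> [4, 13]
  Merge [13] + [14] -> [13, 14]
  Merge [4, 13] + [13, 14] -> [4, 13, 13, 14]


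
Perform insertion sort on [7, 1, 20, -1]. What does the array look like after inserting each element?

First element 7 is already 'sorted'
Insert 1: shifted 1 elements -> [1, 7, 20, -1]
Insert 20: shifted 0 elements -> [1, 7, 20, -1]
Insert -1: shifted 3 elements -> [-1, 1, 7, 20]


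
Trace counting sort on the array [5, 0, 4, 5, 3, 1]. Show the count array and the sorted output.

Count array: [1, 1, 0, 1, 1, 2]
(count[i] = number of elements equal to i)
Cumulative count: [1, 2, 2, 3, 4, 6]
Sorted: [0, 1, 3, 4, 5, 5]


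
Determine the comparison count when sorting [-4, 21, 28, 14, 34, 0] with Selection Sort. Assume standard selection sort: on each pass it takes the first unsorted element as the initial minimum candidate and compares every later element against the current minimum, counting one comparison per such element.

Pass 1: scan indices 1..5 for the minimum = 5 comparison(s); min is -4, place at index 0 -> [-4, 21, 28, 14, 34, 0]
Pass 2: scan indices 2..5 for the minimum = 4 comparison(s); min is 0, place at index 1 -> [-4, 0, 28, 14, 34, 21]
Pass 3: scan indices 3..5 for the minimum = 3 comparison(s); min is 14, place at index 2 -> [-4, 0, 14, 28, 34, 21]
Pass 4: scan indices 4..5 for the minimum = 2 comparison(s); min is 21, place at index 3 -> [-4, 0, 14, 21, 34, 28]
Pass 5: scan indices 5..5 for the minimum = 1 comparison(s); min is 28, place at index 4 -> [-4, 0, 14, 21, 28, 34]
Selection sort always scans the whole unsorted suffix, so the count is (n-1) + (n-2) + ... + 1 = n(n-1)/2 = 6*5/2 = 15 regardless of the input order.
Total comparisons: 5 + 4 + 3 + 2 + 1 = 15


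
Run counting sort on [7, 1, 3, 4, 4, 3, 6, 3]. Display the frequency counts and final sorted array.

Count array: [0, 1, 0, 3, 2, 0, 1, 1]
(count[i] = number of elements equal to i)
Cumulative count: [0, 1, 1, 4, 6, 6, 7, 8]
Sorted: [1, 3, 3, 3, 4, 4, 6, 7]


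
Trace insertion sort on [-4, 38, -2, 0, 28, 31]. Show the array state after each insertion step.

First element -4 is already 'sorted'
Insert 38: shifted 0 elements -> [-4, 38, -2, 0, 28, 31]
Insert -2: shifted 1 elements -> [-4, -2, 38, 0, 28, 31]
Insert 0: shifted 1 elements -> [-4, -2, 0, 38, 28, 31]
Insert 28: shifted 1 elements -> [-4, -2, 0, 28, 38, 31]
Insert 31: shifted 1 elements -> [-4, -2, 0, 28, 31, 38]


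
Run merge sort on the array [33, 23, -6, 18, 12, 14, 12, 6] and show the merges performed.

Divide and conquer:
  Merge [33] + [23] -> [23, 33]
  Merge [-6] + [18] -> [-6, 18]
  Merge [23, 33] + [-6, 18] -> [-6, 18, 23, 33]
  Merge [12] + [14] -> [12, 14]
  Merge [12] + [6] -> [6, 12]
  Merge [12, 14] + [6, 12] -> [6, 12, 12, 14]
  Merge [-6, 18, 23, 33] + [6, 12, 12, 14] -> [-6, 6, 12, 12, 14, 18, 23, 33]


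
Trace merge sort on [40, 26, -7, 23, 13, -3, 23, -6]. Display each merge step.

Divide and conquer:
  Merge [40] + [26] -> [26, 40]
  Merge [-7] + [23] -> [-7, 23]
  Merge [26, 40] + [-7, 23] -> [-7, 23, 26, 40]
  Merge [13] + [-3] -> [-3, 13]
  Merge [23] + [-6] -> [-6, 23]
  Merge [-3, 13] + [-6, 23] -> [-6, -3, 13, 23]
  Merge [-7, 23, 26, 40] + [-6, -3, 13, 23] -> [-7, -6, -3, 13, 23, 23, 26, 40]


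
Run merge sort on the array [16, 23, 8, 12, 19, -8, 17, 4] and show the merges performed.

Divide and conquer:
  Merge [16] + [23] -> [16, 23]
  Merge [8] + [12] -> [8, 12]
  Merge [16, 23] + [8, 12] -> [8, 12, 16, 23]
  Merge [19] + [-8] -> [-8, 19]
  Merge [17] + [4] -> [4, 17]
  Merge [-8, 19] + [4, 17] -> [-8, 4, 17, 19]
  Merge [8, 12, 16, 23] + [-8, 4, 17, 19] -> [-8, 4, 8, 12, 16, 17, 19, 23]


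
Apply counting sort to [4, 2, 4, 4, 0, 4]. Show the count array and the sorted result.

Count array: [1, 0, 1, 0, 4]
(count[i] = number of elements equal to i)
Cumulative count: [1, 1, 2, 2, 6]
Sorted: [0, 2, 4, 4, 4, 4]


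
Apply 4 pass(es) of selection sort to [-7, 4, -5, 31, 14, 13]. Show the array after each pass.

Pass 1: Select minimum -7 at index 0, swap -> [-7, 4, -5, 31, 14, 13]
Pass 2: Select minimum -5 at index 2, swap -> [-7, -5, 4, 31, 14, 13]
Pass 3: Select minimum 4 at index 2, swap -> [-7, -5, 4, 31, 14, 13]
Pass 4: Select minimum 13 at index 5, swap -> [-7, -5, 4, 13, 14, 31]


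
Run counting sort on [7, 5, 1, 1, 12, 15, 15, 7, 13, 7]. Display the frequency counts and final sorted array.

Count array: [0, 2, 0, 0, 0, 1, 0, 3, 0, 0, 0, 0, 1, 1, 0, 2]
(count[i] = number of elements equal to i)
Cumulative count: [0, 2, 2, 2, 2, 3, 3, 6, 6, 6, 6, 6, 7, 8, 8, 10]
Sorted: [1, 1, 5, 7, 7, 7, 12, 13, 15, 15]


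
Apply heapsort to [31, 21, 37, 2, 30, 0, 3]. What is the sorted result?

Build heap: [37, 30, 31, 2, 21, 0, 3]
Extract 37: [31, 30, 3, 2, 21, 0, 37]
Extract 31: [30, 21, 3, 2, 0, 31, 37]
Extract 30: [21, 2, 3, 0, 30, 31, 37]
Extract 21: [3, 2, 0, 21, 30, 31, 37]
Extract 3: [2, 0, 3, 21, 30, 31, 37]
Extract 2: [0, 2, 3, 21, 30, 31, 37]


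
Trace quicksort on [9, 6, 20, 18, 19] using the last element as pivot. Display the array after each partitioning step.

Partition 1: pivot=19 at index 3 -> [9, 6, 18, 19, 20]
Partition 2: pivot=18 at index 2 -> [9, 6, 18, 19, 20]
Partition 3: pivot=6 at index 0 -> [6, 9, 18, 19, 20]


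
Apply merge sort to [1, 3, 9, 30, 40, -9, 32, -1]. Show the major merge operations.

Divide and conquer:
  Merge [1] + [3] -> [1, 3]
  Merge [9] + [30] -> [9, 30]
  Merge [1, 3] + [9, 30] -> [1, 3, 9, 30]
  Merge [40] + [-9] -> [-9, 40]
  Merge [32] + [-1] -> [-1, 32]
  Merge [-9, 40] + [-1, 32] -> [-9, -1, 32, 40]
  Merge [1, 3, 9, 30] + [-9, -1, 32, 40] -> [-9, -1, 1, 3, 9, 30, 32, 40]


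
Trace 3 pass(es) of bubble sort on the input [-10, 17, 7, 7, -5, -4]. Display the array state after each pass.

After pass 1: [-10, 7, 7, -5, -4, 17] (4 swaps)
After pass 2: [-10, 7, -5, -4, 7, 17] (2 swaps)
After pass 3: [-10, -5, -4, 7, 7, 17] (2 swaps)
Total swaps: 8


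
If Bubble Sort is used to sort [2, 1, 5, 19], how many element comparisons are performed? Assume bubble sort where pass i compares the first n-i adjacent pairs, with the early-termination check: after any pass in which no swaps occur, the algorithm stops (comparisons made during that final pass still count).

Pass 1: compare adjacent pairs (0,1)..(2,3) = 3 comparison(s), 1 swap(s) -> [1, 2, 5, 19]
Pass 2: compare adjacent pairs (0,1)..(1,2) = 2 comparison(s), 0 swap(s) -> [1, 2, 5, 19]
No swaps in this pass, so bubble sort stops here.
Total comparisons: 3 + 2 = 5


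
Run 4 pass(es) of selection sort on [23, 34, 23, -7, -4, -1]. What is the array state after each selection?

Pass 1: Select minimum -7 at index 3, swap -> [-7, 34, 23, 23, -4, -1]
Pass 2: Select minimum -4 at index 4, swap -> [-7, -4, 23, 23, 34, -1]
Pass 3: Select minimum -1 at index 5, swap -> [-7, -4, -1, 23, 34, 23]
Pass 4: Select minimum 23 at index 3, swap -> [-7, -4, -1, 23, 34, 23]


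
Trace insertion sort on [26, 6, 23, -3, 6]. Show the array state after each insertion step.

First element 26 is already 'sorted'
Insert 6: shifted 1 elements -> [6, 26, 23, -3, 6]
Insert 23: shifted 1 elements -> [6, 23, 26, -3, 6]
Insert -3: shifted 3 elements -> [-3, 6, 23, 26, 6]
Insert 6: shifted 2 elements -> [-3, 6, 6, 23, 26]


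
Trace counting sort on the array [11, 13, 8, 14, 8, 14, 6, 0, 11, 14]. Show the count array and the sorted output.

Count array: [1, 0, 0, 0, 0, 0, 1, 0, 2, 0, 0, 2, 0, 1, 3]
(count[i] = number of elements equal to i)
Cumulative count: [1, 1, 1, 1, 1, 1, 2, 2, 4, 4, 4, 6, 6, 7, 10]
Sorted: [0, 6, 8, 8, 11, 11, 13, 14, 14, 14]


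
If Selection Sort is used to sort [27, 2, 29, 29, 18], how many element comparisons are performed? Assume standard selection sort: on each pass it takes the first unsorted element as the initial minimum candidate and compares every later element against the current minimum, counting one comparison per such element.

Pass 1: scan indices 1..4 for the minimum = 4 comparison(s); min is 2, place at index 0 -> [2, 27, 29, 29, 18]
Pass 2: scan indices 2..4 for the minimum = 3 comparison(s); min is 18, place at index 1 -> [2, 18, 29, 29, 27]
Pass 3: scan indices 3..4 for the minimum = 2 comparison(s); min is 27, place at index 2 -> [2, 18, 27, 29, 29]
Pass 4: scan indices 4..4 for the minimum = 1 comparison(s); min is 29, place at index 3 -> [2, 18, 27, 29, 29]
Selection sort always scans the whole unsorted suffix, so the count is (n-1) + (n-2) + ... + 1 = n(n-1)/2 = 5*4/2 = 10 regardless of the input order.
Total comparisons: 4 + 3 + 2 + 1 = 10
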